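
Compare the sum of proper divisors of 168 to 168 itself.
abundant

Proper divisors of 168: sum = 1 + 2 + 3 + 4 + 6 + 7 + 8 + 12 + 14 + 21 + 24 + 28 + 42 + 56 + 84 = 312
Since 312 > 168, 168 is abundant.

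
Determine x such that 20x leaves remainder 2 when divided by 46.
x ≡ 7 (mod 23)

gcd(20, 46) = 2, which divides 2, so solutions exist.
Divide through by 2: 10x ≡ 1 (mod 23).
Find 10^(-1) mod 23 by the extended Euclidean algorithm:
23 = 2 × 10 + 3  ⟹  3 = (1)·23 + (-2)·10
10 = 3 × 3 + 1  ⟹  1 = (-3)·23 + (7)·10
So (7)·10 ≡ 1 (mod 23), i.e. 10^(-1) ≡ 7 (mod 23).
x ≡ 7 × 1 = 7 ≡ 7 (mod 23).
Check: 20 × 7 = 140 ≡ 2 (mod 46).
x ≡ 7 (mod 23), giving 2 solutions mod 46.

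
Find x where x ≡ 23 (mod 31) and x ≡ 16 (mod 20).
116

Using Chinese Remainder Theorem:
M = 31 × 20 = 620
M1 = 20, M2 = 31
y1 = 20^(-1) mod 31 = 14
y2 = 31^(-1) mod 20 = 11
x = (23×20×14 + 16×31×11) mod 620 = 116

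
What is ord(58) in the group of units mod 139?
138

139 is prime, so ord(58) divides φ(139) = 138.
Divisors of 138: 1, 2, 3, 6, 23, 46, 69, 138.
Repeated squaring: 58^1 ≡ 58, 58^2 ≡ 28, 58^4 ≡ 89, 58^8 ≡ 137, 58^16 ≡ 4, 58^32 ≡ 16, 58^64 ≡ 117, 58^128 ≡ 67 (mod 139).
Test 58^d mod 139 for each divisor d in increasing order:
58^1 ≡ 58
58^2 ≡ 28
58^3 = 58^2·58^1 ≡ 95
58^6 = 58^4·58^2 ≡ 129
58^23 = 58^16·58^4·58^2·58^1 ≡ 43
58^46 = 58^32·58^8·58^4·58^2 ≡ 42
58^69 = 58^64·58^4·58^1 ≡ 138
58^138 = 58^128·58^8·58^2 ≡ 1  ← first divisor giving 1
The order is 138.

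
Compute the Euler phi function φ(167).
166

167 = 167
φ(n) = n × ∏(1 - 1/p) for each prime p dividing n
φ(167) = 167 × (1 - 1/167) = 166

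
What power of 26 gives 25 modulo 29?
20

Baby-step giant-step with step n = ⌈√29⌉ = 6.
Baby steps 26^j mod 29 (j:value) for j=0..5: 0:1, 1:26, 2:9, 3:2, 4:23, 5:18.
Giant-step multiplier: 26^(-6) ≡ 26^(28-6) = 26^22 ≡ 22 (mod 29).
Giant steps γ_i = 25·22^i mod 29: γ_0=25, γ_1=28, γ_2=7, γ_3=9 (in table at j=2).
x = i·n + j = 3·6 + 2 = 20.
Check: 26^20 ≡ 25 (mod 29).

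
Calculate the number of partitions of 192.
1987276856363

p(n) counts ways to write n as a sum of positive integers (order ignored).
Euler's pentagonal recurrence: p(k) = p(k-1) + p(k-2) - p(k-5) - p(k-7) + p(k-12) + p(k-15) - ... (offsets j(3j∓1)/2, signs ++--, p(0)=1, p(<0)=0).
DP table for k = 0..191: p(0)=1, p(1)=1, p(2)=2, p(3)=3, p(4)=5, p(5)=7, p(6)=11, p(7)=15, p(8)=22, p(9)=30, p(10)=42, p(11)=56, p(12)=77, p(13)=101, p(14)=135, p(15)=176, p(16)=231, p(17)=297, p(18)=385, p(19)=490, p(20)=627, p(21)=792, p(22)=1002, p(23)=1255, p(24)=1575, p(25)=1958, p(26)=2436, p(27)=3010, p(28)=3718, p(29)=4565, p(30)=5604, p(31)=6842, p(32)=8349, p(33)=10143, p(34)=12310, p(35)=14883, p(36)=17977, p(37)=21637, p(38)=26015, p(39)=31185, p(40)=37338, p(41)=44583, p(42)=53174, p(43)=63261, p(44)=75175, p(45)=89134, p(46)=105558, p(47)=124754, p(48)=147273, p(49)=173525, p(50)=204226, p(51)=239943, p(52)=281589, p(53)=329931, p(54)=386155, p(55)=451276, p(56)=526823, p(57)=614154, p(58)=715220, p(59)=831820, p(60)=966467, p(61)=1121505, p(62)=1300156, p(63)=1505499, p(64)=1741630, p(65)=2012558, p(66)=2323520, p(67)=2679689, p(68)=3087735, p(69)=3554345, p(70)=4087968, p(71)=4697205, p(72)=5392783, p(73)=6185689, p(74)=7089500, p(75)=8118264, p(76)=9289091, p(77)=10619863, p(78)=12132164, p(79)=13848650, p(80)=15796476, p(81)=18004327, p(82)=20506255, p(83)=23338469, p(84)=26543660, p(85)=30167357, p(86)=34262962, p(87)=38887673, p(88)=44108109, p(89)=49995925, p(90)=56634173, p(91)=64112359, p(92)=72533807, p(93)=82010177, p(94)=92669720, p(95)=104651419, p(96)=118114304, p(97)=133230930, p(98)=150198136, p(99)=169229875, p(100)=190569292, p(101)=214481126, p(102)=241265379, p(103)=271248950, p(104)=304801365, p(105)=342325709, p(106)=384276336, p(107)=431149389, p(108)=483502844, p(109)=541946240, p(110)=607163746, p(111)=679903203, p(112)=761002156, p(113)=851376628, p(114)=952050665, p(115)=1064144451, p(116)=1188908248, p(117)=1327710076, p(118)=1482074143, p(119)=1653668665, p(120)=1844349560, p(121)=2056148051, p(122)=2291320912, p(123)=2552338241, p(124)=2841940500, p(125)=3163127352, p(126)=3519222692, p(127)=3913864295, p(128)=4351078600, p(129)=4835271870, p(130)=5371315400, p(131)=5964539504, p(132)=6620830889, p(133)=7346629512, p(134)=8149040695, p(135)=9035836076, p(136)=10015581680, p(137)=11097645016, p(138)=12292341831, p(139)=13610949895, p(140)=15065878135, p(141)=16670689208, p(142)=18440293320, p(143)=20390982757, p(144)=22540654445, p(145)=24908858009, p(146)=27517052599, p(147)=30388671978, p(148)=33549419497, p(149)=37027355200, p(150)=40853235313, p(151)=45060624582, p(152)=49686288421, p(153)=54770336324, p(154)=60356673280, p(155)=66493182097, p(156)=73232243759, p(157)=80630964769, p(158)=88751778802, p(159)=97662728555, p(160)=107438159466, p(161)=118159068427, p(162)=129913904637, p(163)=142798995930, p(164)=156919475295, p(165)=172389800255, p(166)=189334822579, p(167)=207890420102, p(168)=228204732751, p(169)=250438925115, p(170)=274768617130, p(171)=301384802048, p(172)=330495499613, p(173)=362326859895, p(174)=397125074750, p(175)=435157697830, p(176)=476715857290, p(177)=522115831195, p(178)=571701605655, p(179)=625846753120, p(180)=684957390936, p(181)=749474411781, p(182)=819876908323, p(183)=896684817527, p(184)=980462880430, p(185)=1071823774337, p(186)=1171432692373, p(187)=1280011042268, p(188)=1398341745571, p(189)=1527273599625, p(190)=1667727404093, p(191)=1820701100652.
Final step: p(192) = p(191) + p(190) - p(187) - p(185) + p(180) + p(177) - p(170) - p(166) + p(157) + p(152) - p(141) - p(135) + p(122) + p(115) - p(100) - p(92) + p(75) + p(66) - p(47) - p(37) + p(16) + p(5)
= 1820701100652 + 1667727404093 - 1280011042268 - 1071823774337 + 684957390936 + 522115831195 - 274768617130 - 189334822579 + 80630964769 + 49686288421 - 16670689208 - 9035836076 + 2291320912 + 1064144451 - 190569292 - 72533807 + 8118264 + 2323520 - 124754 - 21637 + 231 + 7
= 1987276856363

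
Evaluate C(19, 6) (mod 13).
1

Using Lucas' theorem:
Write n=19 and k=6 in base 13:
n in base 13: [1, 6]
k in base 13: [0, 6]
C(19,6) mod 13 = ∏ C(n_i, k_i) mod 13
Digit binomials (mod 13): C(1,0) = 1; C(6,6) = 1
Product: 1 × 1 = 1 ≡ 1 (mod 13)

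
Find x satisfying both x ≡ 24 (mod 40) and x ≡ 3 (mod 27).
624

Using Chinese Remainder Theorem:
M = 40 × 27 = 1080
M1 = 27, M2 = 40
y1 = 27^(-1) mod 40 = 3
y2 = 40^(-1) mod 27 = 25
x = (24×27×3 + 3×40×25) mod 1080 = 624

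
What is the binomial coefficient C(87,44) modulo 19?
17

Using Lucas' theorem:
Write n=87 and k=44 in base 19:
n in base 19: [4, 11]
k in base 19: [2, 6]
C(87,44) mod 19 = ∏ C(n_i, k_i) mod 19
Digit binomials (mod 19): C(4,2) = 6; C(11,6) = 462 ≡ 6
Product: 6 × 6 = 36 ≡ 17 (mod 19)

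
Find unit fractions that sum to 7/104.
1/15 + 1/1560

Greedy algorithm:
7/104: ceiling(104/7) = 15, use 1/15
1/1560: ceiling(1560/1) = 1560, use 1/1560
Result: 7/104 = 1/15 + 1/1560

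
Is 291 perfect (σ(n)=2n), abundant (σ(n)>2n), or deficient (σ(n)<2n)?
deficient

Proper divisors of 291: sum = 1 + 3 + 97 = 101
Since 101 < 291, 291 is deficient.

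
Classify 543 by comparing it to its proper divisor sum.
deficient

Proper divisors of 543: sum = 1 + 3 + 181 = 185
Since 185 < 543, 543 is deficient.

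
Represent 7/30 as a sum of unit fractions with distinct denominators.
1/5 + 1/30

Greedy algorithm:
7/30: ceiling(30/7) = 5, use 1/5
1/30: ceiling(30/1) = 30, use 1/30
Result: 7/30 = 1/5 + 1/30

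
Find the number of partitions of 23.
1255

p(n) counts ways to write n as a sum of positive integers (order ignored).
Euler's pentagonal recurrence: p(k) = p(k-1) + p(k-2) - p(k-5) - p(k-7) + p(k-12) + p(k-15) - ... (offsets j(3j∓1)/2, signs ++--, p(0)=1, p(<0)=0).
DP table for k = 0..22: p(0)=1, p(1)=1, p(2)=2, p(3)=3, p(4)=5, p(5)=7, p(6)=11, p(7)=15, p(8)=22, p(9)=30, p(10)=42, p(11)=56, p(12)=77, p(13)=101, p(14)=135, p(15)=176, p(16)=231, p(17)=297, p(18)=385, p(19)=490, p(20)=627, p(21)=792, p(22)=1002.
Final step: p(23) = p(22) + p(21) - p(18) - p(16) + p(11) + p(8) - p(1)
= 1002 + 792 - 385 - 231 + 56 + 22 - 1
= 1255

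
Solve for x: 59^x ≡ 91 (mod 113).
2

Baby-step giant-step with step n = ⌈√113⌉ = 11.
Baby steps 59^j mod 113 (j:value) for j=0..10: 0:1, 1:59, 2:91, 3:58, 4:32, 5:80, 6:87, 7:48, 8:7, 9:74, 10:72.
h = 91 is already in the table at j=2, so x = 2.
Check: 59^2 ≡ 91 (mod 113).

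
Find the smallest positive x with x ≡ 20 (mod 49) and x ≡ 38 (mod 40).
118

Using Chinese Remainder Theorem:
M = 49 × 40 = 1960
M1 = 40, M2 = 49
y1 = 40^(-1) mod 49 = 38
y2 = 49^(-1) mod 40 = 9
x = (20×40×38 + 38×49×9) mod 1960 = 118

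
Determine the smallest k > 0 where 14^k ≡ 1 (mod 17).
16

17 is prime, so ord(14) divides φ(17) = 16.
Divisors of 16: 1, 2, 4, 8, 16.
Repeated squaring: 14^1 ≡ 14, 14^2 ≡ 9, 14^4 ≡ 13, 14^8 ≡ 16, 14^16 ≡ 1 (mod 17).
Test 14^d mod 17 for each divisor d in increasing order:
14^1 ≡ 14
14^2 ≡ 9
14^4 ≡ 13
14^8 ≡ 16
14^16 ≡ 1  ← first divisor giving 1
The order is 16.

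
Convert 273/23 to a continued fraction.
[11; 1, 6, 1, 2]

Euclidean algorithm steps:
273 = 11 × 23 + 20
23 = 1 × 20 + 3
20 = 6 × 3 + 2
3 = 1 × 2 + 1
2 = 2 × 1 + 0
Continued fraction: [11; 1, 6, 1, 2]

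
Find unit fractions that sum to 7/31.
1/5 + 1/39 + 1/6045

Greedy algorithm:
7/31: ceiling(31/7) = 5, use 1/5
4/155: ceiling(155/4) = 39, use 1/39
1/6045: ceiling(6045/1) = 6045, use 1/6045
Result: 7/31 = 1/5 + 1/39 + 1/6045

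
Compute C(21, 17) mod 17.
1

Using Lucas' theorem:
Write n=21 and k=17 in base 17:
n in base 17: [1, 4]
k in base 17: [1, 0]
C(21,17) mod 17 = ∏ C(n_i, k_i) mod 17
Digit binomials (mod 17): C(1,1) = 1; C(4,0) = 1
Product: 1 × 1 = 1 ≡ 1 (mod 17)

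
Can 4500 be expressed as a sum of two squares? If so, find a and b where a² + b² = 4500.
12² + 66² (a=12, b=66)

Factorization: 4500 = 2^2 × 3^2 × 5^3
By Fermat: n is sum of two squares iff every prime p ≡ 3 (mod 4) appears to even power.
All primes ≡ 3 (mod 4) appear to even power.
Search a = 0, 1, 2, … for 4500 - a² a perfect square: first hit at a = 12: 4500 - 144 = 4356 = 66².
4500 = 12² + 66² = 144 + 4356 ✓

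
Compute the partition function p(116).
1188908248

p(n) counts ways to write n as a sum of positive integers (order ignored).
Euler's pentagonal recurrence: p(k) = p(k-1) + p(k-2) - p(k-5) - p(k-7) + p(k-12) + p(k-15) - ... (offsets j(3j∓1)/2, signs ++--, p(0)=1, p(<0)=0).
DP table for k = 0..115: p(0)=1, p(1)=1, p(2)=2, p(3)=3, p(4)=5, p(5)=7, p(6)=11, p(7)=15, p(8)=22, p(9)=30, p(10)=42, p(11)=56, p(12)=77, p(13)=101, p(14)=135, p(15)=176, p(16)=231, p(17)=297, p(18)=385, p(19)=490, p(20)=627, p(21)=792, p(22)=1002, p(23)=1255, p(24)=1575, p(25)=1958, p(26)=2436, p(27)=3010, p(28)=3718, p(29)=4565, p(30)=5604, p(31)=6842, p(32)=8349, p(33)=10143, p(34)=12310, p(35)=14883, p(36)=17977, p(37)=21637, p(38)=26015, p(39)=31185, p(40)=37338, p(41)=44583, p(42)=53174, p(43)=63261, p(44)=75175, p(45)=89134, p(46)=105558, p(47)=124754, p(48)=147273, p(49)=173525, p(50)=204226, p(51)=239943, p(52)=281589, p(53)=329931, p(54)=386155, p(55)=451276, p(56)=526823, p(57)=614154, p(58)=715220, p(59)=831820, p(60)=966467, p(61)=1121505, p(62)=1300156, p(63)=1505499, p(64)=1741630, p(65)=2012558, p(66)=2323520, p(67)=2679689, p(68)=3087735, p(69)=3554345, p(70)=4087968, p(71)=4697205, p(72)=5392783, p(73)=6185689, p(74)=7089500, p(75)=8118264, p(76)=9289091, p(77)=10619863, p(78)=12132164, p(79)=13848650, p(80)=15796476, p(81)=18004327, p(82)=20506255, p(83)=23338469, p(84)=26543660, p(85)=30167357, p(86)=34262962, p(87)=38887673, p(88)=44108109, p(89)=49995925, p(90)=56634173, p(91)=64112359, p(92)=72533807, p(93)=82010177, p(94)=92669720, p(95)=104651419, p(96)=118114304, p(97)=133230930, p(98)=150198136, p(99)=169229875, p(100)=190569292, p(101)=214481126, p(102)=241265379, p(103)=271248950, p(104)=304801365, p(105)=342325709, p(106)=384276336, p(107)=431149389, p(108)=483502844, p(109)=541946240, p(110)=607163746, p(111)=679903203, p(112)=761002156, p(113)=851376628, p(114)=952050665, p(115)=1064144451.
Final step: p(116) = p(115) + p(114) - p(111) - p(109) + p(104) + p(101) - p(94) - p(90) + p(81) + p(76) - p(65) - p(59) + p(46) + p(39) - p(24) - p(16)
= 1064144451 + 952050665 - 679903203 - 541946240 + 304801365 + 214481126 - 92669720 - 56634173 + 18004327 + 9289091 - 2012558 - 831820 + 105558 + 31185 - 1575 - 231
= 1188908248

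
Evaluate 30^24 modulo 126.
36

Repeated squaring. Binary of 24 = 11000.
30^1 ≡ 30 (mod 126); 30^2 ≡ 18 (mod 126); 30^4 ≡ 72 (mod 126); 30^8 ≡ 18 (mod 126); 30^16 ≡ 72 (mod 126)
30^24 = 30^8 × 30^16 ≡ 36 (mod 126)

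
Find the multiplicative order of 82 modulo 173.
172

173 is prime, so ord(82) divides φ(173) = 172.
Divisors of 172: 1, 2, 4, 43, 86, 172.
Repeated squaring: 82^1 ≡ 82, 82^2 ≡ 150, 82^4 ≡ 10, 82^8 ≡ 100, 82^16 ≡ 139, 82^32 ≡ 118, 82^64 ≡ 84, 82^128 ≡ 136 (mod 173).
Test 82^d mod 173 for each divisor d in increasing order:
82^1 ≡ 82
82^2 ≡ 150
82^4 ≡ 10
82^43 = 82^32·82^8·82^2·82^1 ≡ 93
82^86 = 82^64·82^16·82^4·82^2 ≡ 172
82^172 = 82^128·82^32·82^8·82^4 ≡ 1  ← first divisor giving 1
The order is 172.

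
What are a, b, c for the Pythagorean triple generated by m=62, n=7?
(3795, 868, 3893)

Euclid's formula: a = m² - n², b = 2mn, c = m² + n²
m = 62, n = 7
a = 62² - 7² = 3844 - 49 = 3795
b = 2 × 62 × 7 = 868
c = 62² + 7² = 3844 + 49 = 3893
Verification: 3795² + 868² = 14402025 + 753424 = 15155449 = 3893² ✓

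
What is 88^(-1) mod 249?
133

gcd(88, 249) = 1, so the inverse exists.
Extended Euclidean algorithm on (249, 88):
249 = 2 × 88 + 73  ⟹  73 = (1)·249 + (-2)·88
88 = 1 × 73 + 15  ⟹  15 = (-1)·249 + (3)·88
73 = 4 × 15 + 13  ⟹  13 = (5)·249 + (-14)·88
15 = 1 × 13 + 2  ⟹  2 = (-6)·249 + (17)·88
13 = 6 × 2 + 1  ⟹  1 = (41)·249 + (-116)·88
So (-116)·88 ≡ 1 (mod 249), i.e. 88^(-1) ≡ -116 ≡ 133 (mod 249).
Check: 88 × 133 = 11704 ≡ 1 (mod 249)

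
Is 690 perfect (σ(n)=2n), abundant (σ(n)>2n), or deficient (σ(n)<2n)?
abundant

Proper divisors of 690: sum = 1 + 2 + 3 + 5 + 6 + 10 + 15 + 23 + 30 + 46 + 69 + 115 + 138 + 230 + 345 = 1038
Since 1038 > 690, 690 is abundant.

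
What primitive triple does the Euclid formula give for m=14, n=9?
(115, 252, 277)

Euclid's formula: a = m² - n², b = 2mn, c = m² + n²
m = 14, n = 9
a = 14² - 9² = 196 - 81 = 115
b = 2 × 14 × 9 = 252
c = 14² + 9² = 196 + 81 = 277
Verification: 115² + 252² = 13225 + 63504 = 76729 = 277² ✓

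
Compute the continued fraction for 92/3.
[30; 1, 2]

Euclidean algorithm steps:
92 = 30 × 3 + 2
3 = 1 × 2 + 1
2 = 2 × 1 + 0
Continued fraction: [30; 1, 2]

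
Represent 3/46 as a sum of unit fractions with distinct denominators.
1/16 + 1/368

Greedy algorithm:
3/46: ceiling(46/3) = 16, use 1/16
1/368: ceiling(368/1) = 368, use 1/368
Result: 3/46 = 1/16 + 1/368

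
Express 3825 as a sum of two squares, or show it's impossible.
15² + 60² (a=15, b=60)

Factorization: 3825 = 3^2 × 5^2 × 17
By Fermat: n is sum of two squares iff every prime p ≡ 3 (mod 4) appears to even power.
All primes ≡ 3 (mod 4) appear to even power.
Search a = 0, 1, 2, … for 3825 - a² a perfect square: first hit at a = 15: 3825 - 225 = 3600 = 60².
3825 = 15² + 60² = 225 + 3600 ✓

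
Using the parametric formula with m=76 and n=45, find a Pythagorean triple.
(3751, 6840, 7801)

Euclid's formula: a = m² - n², b = 2mn, c = m² + n²
m = 76, n = 45
a = 76² - 45² = 5776 - 2025 = 3751
b = 2 × 76 × 45 = 6840
c = 76² + 45² = 5776 + 2025 = 7801
Verification: 3751² + 6840² = 14070001 + 46785600 = 60855601 = 7801² ✓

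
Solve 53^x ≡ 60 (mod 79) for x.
7

Baby-step giant-step with step n = ⌈√79⌉ = 9.
Baby steps 53^j mod 79 (j:value) for j=0..8: 0:1, 1:53, 2:44, 3:41, 4:40, 5:66, 6:22, 7:60, 8:20.
h = 60 is already in the table at j=7, so x = 7.
Check: 53^7 ≡ 60 (mod 79).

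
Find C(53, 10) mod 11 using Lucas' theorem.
0

Using Lucas' theorem:
Write n=53 and k=10 in base 11:
n in base 11: [4, 9]
k in base 11: [0, 10]
C(53,10) mod 11 = ∏ C(n_i, k_i) mod 11
Digit binomials (mod 11): C(4,0) = 1; C(9,10) = 0 (k_i > n_i)
Product: 1 × 0 = 0 ≡ 0 (mod 11)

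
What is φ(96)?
32

96 = 2^5 × 3
φ(n) = n × ∏(1 - 1/p) for each prime p dividing n
φ(96) = 96 × (1 - 1/2) × (1 - 1/3) = 32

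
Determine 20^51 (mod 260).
200

Repeated squaring. Binary of 51 = 110011.
20^1 ≡ 20 (mod 260); 20^2 ≡ 140 (mod 260); 20^4 ≡ 100 (mod 260); 20^8 ≡ 120 (mod 260); 20^16 ≡ 100 (mod 260); 20^32 ≡ 120 (mod 260)
20^51 = 20^1 × 20^2 × 20^16 × 20^32 ≡ 200 (mod 260)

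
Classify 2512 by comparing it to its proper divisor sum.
deficient

Proper divisors of 2512: sum = 1 + 2 + 4 + 8 + 16 + 157 + 314 + 628 + 1256 = 2386
Since 2386 < 2512, 2512 is deficient.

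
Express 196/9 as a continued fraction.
[21; 1, 3, 2]

Euclidean algorithm steps:
196 = 21 × 9 + 7
9 = 1 × 7 + 2
7 = 3 × 2 + 1
2 = 2 × 1 + 0
Continued fraction: [21; 1, 3, 2]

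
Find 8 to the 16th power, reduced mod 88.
80

Repeated squaring. Binary of 16 = 10000.
8^1 ≡ 8 (mod 88); 8^2 ≡ 64 (mod 88); 8^4 ≡ 48 (mod 88); 8^8 ≡ 16 (mod 88); 8^16 ≡ 80 (mod 88)
8^16 = 8^16 ≡ 80 (mod 88)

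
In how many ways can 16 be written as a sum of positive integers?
231

p(n) counts ways to write n as a sum of positive integers (order ignored).
Euler's pentagonal recurrence: p(k) = p(k-1) + p(k-2) - p(k-5) - p(k-7) + p(k-12) + p(k-15) - ... (offsets j(3j∓1)/2, signs ++--, p(0)=1, p(<0)=0).
DP table for k = 0..15: p(0)=1, p(1)=1, p(2)=2, p(3)=3, p(4)=5, p(5)=7, p(6)=11, p(7)=15, p(8)=22, p(9)=30, p(10)=42, p(11)=56, p(12)=77, p(13)=101, p(14)=135, p(15)=176.
Final step: p(16) = p(15) + p(14) - p(11) - p(9) + p(4) + p(1)
= 176 + 135 - 56 - 30 + 5 + 1
= 231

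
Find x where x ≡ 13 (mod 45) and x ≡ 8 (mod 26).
1048

Using Chinese Remainder Theorem:
M = 45 × 26 = 1170
M1 = 26, M2 = 45
y1 = 26^(-1) mod 45 = 26
y2 = 45^(-1) mod 26 = 11
x = (13×26×26 + 8×45×11) mod 1170 = 1048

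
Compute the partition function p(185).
1071823774337

p(n) counts ways to write n as a sum of positive integers (order ignored).
Euler's pentagonal recurrence: p(k) = p(k-1) + p(k-2) - p(k-5) - p(k-7) + p(k-12) + p(k-15) - ... (offsets j(3j∓1)/2, signs ++--, p(0)=1, p(<0)=0).
DP table for k = 0..184: p(0)=1, p(1)=1, p(2)=2, p(3)=3, p(4)=5, p(5)=7, p(6)=11, p(7)=15, p(8)=22, p(9)=30, p(10)=42, p(11)=56, p(12)=77, p(13)=101, p(14)=135, p(15)=176, p(16)=231, p(17)=297, p(18)=385, p(19)=490, p(20)=627, p(21)=792, p(22)=1002, p(23)=1255, p(24)=1575, p(25)=1958, p(26)=2436, p(27)=3010, p(28)=3718, p(29)=4565, p(30)=5604, p(31)=6842, p(32)=8349, p(33)=10143, p(34)=12310, p(35)=14883, p(36)=17977, p(37)=21637, p(38)=26015, p(39)=31185, p(40)=37338, p(41)=44583, p(42)=53174, p(43)=63261, p(44)=75175, p(45)=89134, p(46)=105558, p(47)=124754, p(48)=147273, p(49)=173525, p(50)=204226, p(51)=239943, p(52)=281589, p(53)=329931, p(54)=386155, p(55)=451276, p(56)=526823, p(57)=614154, p(58)=715220, p(59)=831820, p(60)=966467, p(61)=1121505, p(62)=1300156, p(63)=1505499, p(64)=1741630, p(65)=2012558, p(66)=2323520, p(67)=2679689, p(68)=3087735, p(69)=3554345, p(70)=4087968, p(71)=4697205, p(72)=5392783, p(73)=6185689, p(74)=7089500, p(75)=8118264, p(76)=9289091, p(77)=10619863, p(78)=12132164, p(79)=13848650, p(80)=15796476, p(81)=18004327, p(82)=20506255, p(83)=23338469, p(84)=26543660, p(85)=30167357, p(86)=34262962, p(87)=38887673, p(88)=44108109, p(89)=49995925, p(90)=56634173, p(91)=64112359, p(92)=72533807, p(93)=82010177, p(94)=92669720, p(95)=104651419, p(96)=118114304, p(97)=133230930, p(98)=150198136, p(99)=169229875, p(100)=190569292, p(101)=214481126, p(102)=241265379, p(103)=271248950, p(104)=304801365, p(105)=342325709, p(106)=384276336, p(107)=431149389, p(108)=483502844, p(109)=541946240, p(110)=607163746, p(111)=679903203, p(112)=761002156, p(113)=851376628, p(114)=952050665, p(115)=1064144451, p(116)=1188908248, p(117)=1327710076, p(118)=1482074143, p(119)=1653668665, p(120)=1844349560, p(121)=2056148051, p(122)=2291320912, p(123)=2552338241, p(124)=2841940500, p(125)=3163127352, p(126)=3519222692, p(127)=3913864295, p(128)=4351078600, p(129)=4835271870, p(130)=5371315400, p(131)=5964539504, p(132)=6620830889, p(133)=7346629512, p(134)=8149040695, p(135)=9035836076, p(136)=10015581680, p(137)=11097645016, p(138)=12292341831, p(139)=13610949895, p(140)=15065878135, p(141)=16670689208, p(142)=18440293320, p(143)=20390982757, p(144)=22540654445, p(145)=24908858009, p(146)=27517052599, p(147)=30388671978, p(148)=33549419497, p(149)=37027355200, p(150)=40853235313, p(151)=45060624582, p(152)=49686288421, p(153)=54770336324, p(154)=60356673280, p(155)=66493182097, p(156)=73232243759, p(157)=80630964769, p(158)=88751778802, p(159)=97662728555, p(160)=107438159466, p(161)=118159068427, p(162)=129913904637, p(163)=142798995930, p(164)=156919475295, p(165)=172389800255, p(166)=189334822579, p(167)=207890420102, p(168)=228204732751, p(169)=250438925115, p(170)=274768617130, p(171)=301384802048, p(172)=330495499613, p(173)=362326859895, p(174)=397125074750, p(175)=435157697830, p(176)=476715857290, p(177)=522115831195, p(178)=571701605655, p(179)=625846753120, p(180)=684957390936, p(181)=749474411781, p(182)=819876908323, p(183)=896684817527, p(184)=980462880430.
Final step: p(185) = p(184) + p(183) - p(180) - p(178) + p(173) + p(170) - p(163) - p(159) + p(150) + p(145) - p(134) - p(128) + p(115) + p(108) - p(93) - p(85) + p(68) + p(59) - p(40) - p(30) + p(9)
= 980462880430 + 896684817527 - 684957390936 - 571701605655 + 362326859895 + 274768617130 - 142798995930 - 97662728555 + 40853235313 + 24908858009 - 8149040695 - 4351078600 + 1064144451 + 483502844 - 82010177 - 30167357 + 3087735 + 831820 - 37338 - 5604 + 30
= 1071823774337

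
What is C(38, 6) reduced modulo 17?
0

Using Lucas' theorem:
Write n=38 and k=6 in base 17:
n in base 17: [2, 4]
k in base 17: [0, 6]
C(38,6) mod 17 = ∏ C(n_i, k_i) mod 17
Digit binomials (mod 17): C(2,0) = 1; C(4,6) = 0 (k_i > n_i)
Product: 1 × 0 = 0 ≡ 0 (mod 17)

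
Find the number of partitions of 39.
31185

p(n) counts ways to write n as a sum of positive integers (order ignored).
Euler's pentagonal recurrence: p(k) = p(k-1) + p(k-2) - p(k-5) - p(k-7) + p(k-12) + p(k-15) - ... (offsets j(3j∓1)/2, signs ++--, p(0)=1, p(<0)=0).
DP table for k = 0..38: p(0)=1, p(1)=1, p(2)=2, p(3)=3, p(4)=5, p(5)=7, p(6)=11, p(7)=15, p(8)=22, p(9)=30, p(10)=42, p(11)=56, p(12)=77, p(13)=101, p(14)=135, p(15)=176, p(16)=231, p(17)=297, p(18)=385, p(19)=490, p(20)=627, p(21)=792, p(22)=1002, p(23)=1255, p(24)=1575, p(25)=1958, p(26)=2436, p(27)=3010, p(28)=3718, p(29)=4565, p(30)=5604, p(31)=6842, p(32)=8349, p(33)=10143, p(34)=12310, p(35)=14883, p(36)=17977, p(37)=21637, p(38)=26015.
Final step: p(39) = p(38) + p(37) - p(34) - p(32) + p(27) + p(24) - p(17) - p(13) + p(4)
= 26015 + 21637 - 12310 - 8349 + 3010 + 1575 - 297 - 101 + 5
= 31185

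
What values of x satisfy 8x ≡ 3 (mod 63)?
x ≡ 24 (mod 63)

gcd(8, 63) = 1, which divides 3, so solutions exist.
Find 8^(-1) mod 63 by the extended Euclidean algorithm:
63 = 7 × 8 + 7  ⟹  7 = (1)·63 + (-7)·8
8 = 1 × 7 + 1  ⟹  1 = (-1)·63 + (8)·8
So (8)·8 ≡ 1 (mod 63), i.e. 8^(-1) ≡ 8 (mod 63).
x ≡ 8 × 3 = 24 ≡ 24 (mod 63).
Check: 8 × 24 = 192 ≡ 3 (mod 63).
Unique solution: x ≡ 24 (mod 63)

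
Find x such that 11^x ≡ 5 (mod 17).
3

Baby-step giant-step with step n = ⌈√17⌉ = 5.
Baby steps 11^j mod 17 (j:value) for j=0..4: 0:1, 1:11, 2:2, 3:5, 4:4.
h = 5 is already in the table at j=3, so x = 3.
Check: 11^3 ≡ 5 (mod 17).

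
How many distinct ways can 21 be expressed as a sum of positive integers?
792

p(n) counts ways to write n as a sum of positive integers (order ignored).
Euler's pentagonal recurrence: p(k) = p(k-1) + p(k-2) - p(k-5) - p(k-7) + p(k-12) + p(k-15) - ... (offsets j(3j∓1)/2, signs ++--, p(0)=1, p(<0)=0).
DP table for k = 0..20: p(0)=1, p(1)=1, p(2)=2, p(3)=3, p(4)=5, p(5)=7, p(6)=11, p(7)=15, p(8)=22, p(9)=30, p(10)=42, p(11)=56, p(12)=77, p(13)=101, p(14)=135, p(15)=176, p(16)=231, p(17)=297, p(18)=385, p(19)=490, p(20)=627.
Final step: p(21) = p(20) + p(19) - p(16) - p(14) + p(9) + p(6)
= 627 + 490 - 231 - 135 + 30 + 11
= 792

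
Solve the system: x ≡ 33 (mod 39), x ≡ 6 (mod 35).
111

Using Chinese Remainder Theorem:
M = 39 × 35 = 1365
M1 = 35, M2 = 39
y1 = 35^(-1) mod 39 = 29
y2 = 39^(-1) mod 35 = 9
x = (33×35×29 + 6×39×9) mod 1365 = 111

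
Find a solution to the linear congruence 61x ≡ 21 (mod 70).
x ≡ 21 (mod 70)

gcd(61, 70) = 1, which divides 21, so solutions exist.
Find 61^(-1) mod 70 by the extended Euclidean algorithm:
70 = 1 × 61 + 9  ⟹  9 = (1)·70 + (-1)·61
61 = 6 × 9 + 7  ⟹  7 = (-6)·70 + (7)·61
9 = 1 × 7 + 2  ⟹  2 = (7)·70 + (-8)·61
7 = 3 × 2 + 1  ⟹  1 = (-27)·70 + (31)·61
So (31)·61 ≡ 1 (mod 70), i.e. 61^(-1) ≡ 31 (mod 70).
x ≡ 31 × 21 = 651 ≡ 21 (mod 70).
Check: 61 × 21 = 1281 ≡ 21 (mod 70).
Unique solution: x ≡ 21 (mod 70)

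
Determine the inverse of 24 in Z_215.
9

gcd(24, 215) = 1, so the inverse exists.
Extended Euclidean algorithm on (215, 24):
215 = 8 × 24 + 23  ⟹  23 = (1)·215 + (-8)·24
24 = 1 × 23 + 1  ⟹  1 = (-1)·215 + (9)·24
So (9)·24 ≡ 1 (mod 215), i.e. 24^(-1) ≡ 9 (mod 215).
Check: 24 × 9 = 216 ≡ 1 (mod 215)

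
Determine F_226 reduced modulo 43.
35

Matrix identity: Q^n = [[F_(n+1), F_n], [F_n, F_(n-1)]] with Q = [[1,1],[1,0]].
n = 226 = 11100010₂. Square-and-multiply, entries mod 43:
Q^1 = [[1,1],[1,0]]
Q^3 = (Q^1)²·Q = [[3,2],[2,1]]
Q^7 = (Q^3)²·Q = [[21,13],[13,8]]
Q^14 = (Q^7)² = [[8,33],[33,18]]
Q^28 = (Q^14)² = [[35,41],[41,37]]
Q^56 = (Q^28)² = [[25,28],[28,40]]
Q^113 = (Q^56)²·Q = [[4,33],[33,14]]
Q^226 = (Q^113)² = [[30,35],[35,38]]
F_226 mod 43 = Q^226[0][1] = 35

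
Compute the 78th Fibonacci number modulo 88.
32

Matrix identity: Q^n = [[F_(n+1), F_n], [F_n, F_(n-1)]] with Q = [[1,1],[1,0]].
n = 78 = 1001110₂. Square-and-multiply, entries mod 88:
Q^1 = [[1,1],[1,0]]
Q^2 = (Q^1)² = [[2,1],[1,1]]
Q^4 = (Q^2)² = [[5,3],[3,2]]
Q^9 = (Q^4)²·Q = [[55,34],[34,21]]
Q^19 = (Q^9)²·Q = [[77,45],[45,32]]
Q^39 = (Q^19)²·Q = [[11,34],[34,65]]
Q^78 = (Q^39)² = [[45,32],[32,13]]
F_78 mod 88 = Q^78[0][1] = 32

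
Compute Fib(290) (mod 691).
377

Matrix identity: Q^n = [[F_(n+1), F_n], [F_n, F_(n-1)]] with Q = [[1,1],[1,0]].
n = 290 = 100100010₂. Square-and-multiply, entries mod 691:
Q^1 = [[1,1],[1,0]]
Q^2 = (Q^1)² = [[2,1],[1,1]]
Q^4 = (Q^2)² = [[5,3],[3,2]]
Q^9 = (Q^4)²·Q = [[55,34],[34,21]]
Q^18 = (Q^9)² = [[35,511],[511,215]]
Q^36 = (Q^18)² = [[457,606],[606,542]]
Q^72 = (Q^36)² = [[482,78],[78,404]]
Q^145 = (Q^72)²·Q = [[21,13],[13,8]]
Q^290 = (Q^145)² = [[610,377],[377,233]]
F_290 mod 691 = Q^290[0][1] = 377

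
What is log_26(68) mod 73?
7

Baby-step giant-step with step n = ⌈√73⌉ = 9.
Baby steps 26^j mod 73 (j:value) for j=0..8: 0:1, 1:26, 2:19, 3:56, 4:69, 5:42, 6:70, 7:68, 8:16.
h = 68 is already in the table at j=7, so x = 7.
Check: 26^7 ≡ 68 (mod 73).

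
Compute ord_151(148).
25

151 is prime, so ord(148) divides φ(151) = 150.
Divisors of 150: 1, 2, 3, 5, 6, 10, 15, 25, 30, 50, 75, 150.
Repeated squaring: 148^1 ≡ 148, 148^2 ≡ 9, 148^4 ≡ 81, 148^8 ≡ 68, 148^16 ≡ 94, 148^32 ≡ 78, 148^64 ≡ 44, 148^128 ≡ 124 (mod 151).
Test 148^d mod 151 for each divisor d in increasing order:
148^1 ≡ 148
148^2 ≡ 9
148^3 = 148^2·148^1 ≡ 124
148^5 = 148^4·148^1 ≡ 59
148^6 = 148^4·148^2 ≡ 125
148^10 = 148^8·148^2 ≡ 8
148^15 = 148^8·148^4·148^2·148^1 ≡ 19
148^25 = 148^16·148^8·148^1 ≡ 1  ← first divisor giving 1
The order is 25.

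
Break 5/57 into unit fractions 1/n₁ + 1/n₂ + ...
1/12 + 1/228

Greedy algorithm:
5/57: ceiling(57/5) = 12, use 1/12
1/228: ceiling(228/1) = 228, use 1/228
Result: 5/57 = 1/12 + 1/228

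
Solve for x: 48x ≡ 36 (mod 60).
x ≡ 2 (mod 5)

gcd(48, 60) = 12, which divides 36, so solutions exist.
Divide through by 12: 4x ≡ 3 (mod 5).
Find 4^(-1) mod 5 by the extended Euclidean algorithm:
5 = 1 × 4 + 1  ⟹  1 = (1)·5 + (-1)·4
So (-1)·4 ≡ 1 (mod 5), i.e. 4^(-1) ≡ -1 ≡ 4 (mod 5).
x ≡ 4 × 3 = 12 ≡ 2 (mod 5).
Check: 48 × 2 = 96 ≡ 36 (mod 60).
x ≡ 2 (mod 5), giving 12 solutions mod 60.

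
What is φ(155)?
120

155 = 5 × 31
φ(n) = n × ∏(1 - 1/p) for each prime p dividing n
φ(155) = 155 × (1 - 1/5) × (1 - 1/31) = 120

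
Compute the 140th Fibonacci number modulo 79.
40

Matrix identity: Q^n = [[F_(n+1), F_n], [F_n, F_(n-1)]] with Q = [[1,1],[1,0]].
n = 140 = 10001100₂. Square-and-multiply, entries mod 79:
Q^1 = [[1,1],[1,0]]
Q^2 = (Q^1)² = [[2,1],[1,1]]
Q^4 = (Q^2)² = [[5,3],[3,2]]
Q^8 = (Q^4)² = [[34,21],[21,13]]
Q^17 = (Q^8)²·Q = [[56,17],[17,39]]
Q^35 = (Q^17)²·Q = [[63,28],[28,35]]
Q^70 = (Q^35)² = [[13,58],[58,34]]
Q^140 = (Q^70)² = [[57,40],[40,17]]
F_140 mod 79 = Q^140[0][1] = 40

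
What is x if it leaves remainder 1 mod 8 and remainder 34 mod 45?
169

Using Chinese Remainder Theorem:
M = 8 × 45 = 360
M1 = 45, M2 = 8
y1 = 45^(-1) mod 8 = 5
y2 = 8^(-1) mod 45 = 17
x = (1×45×5 + 34×8×17) mod 360 = 169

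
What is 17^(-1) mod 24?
17

gcd(17, 24) = 1, so the inverse exists.
Extended Euclidean algorithm on (24, 17):
24 = 1 × 17 + 7  ⟹  7 = (1)·24 + (-1)·17
17 = 2 × 7 + 3  ⟹  3 = (-2)·24 + (3)·17
7 = 2 × 3 + 1  ⟹  1 = (5)·24 + (-7)·17
So (-7)·17 ≡ 1 (mod 24), i.e. 17^(-1) ≡ -7 ≡ 17 (mod 24).
Check: 17 × 17 = 289 ≡ 1 (mod 24)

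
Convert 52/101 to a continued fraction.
[0; 1, 1, 16, 3]

Euclidean algorithm steps:
52 = 0 × 101 + 52
101 = 1 × 52 + 49
52 = 1 × 49 + 3
49 = 16 × 3 + 1
3 = 3 × 1 + 0
Continued fraction: [0; 1, 1, 16, 3]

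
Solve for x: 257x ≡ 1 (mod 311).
167

gcd(257, 311) = 1, so the inverse exists.
Extended Euclidean algorithm on (311, 257):
311 = 1 × 257 + 54  ⟹  54 = (1)·311 + (-1)·257
257 = 4 × 54 + 41  ⟹  41 = (-4)·311 + (5)·257
54 = 1 × 41 + 13  ⟹  13 = (5)·311 + (-6)·257
41 = 3 × 13 + 2  ⟹  2 = (-19)·311 + (23)·257
13 = 6 × 2 + 1  ⟹  1 = (119)·311 + (-144)·257
So (-144)·257 ≡ 1 (mod 311), i.e. 257^(-1) ≡ -144 ≡ 167 (mod 311).
Check: 257 × 167 = 42919 ≡ 1 (mod 311)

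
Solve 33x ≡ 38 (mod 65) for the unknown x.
x ≡ 11 (mod 65)

gcd(33, 65) = 1, which divides 38, so solutions exist.
Find 33^(-1) mod 65 by the extended Euclidean algorithm:
65 = 1 × 33 + 32  ⟹  32 = (1)·65 + (-1)·33
33 = 1 × 32 + 1  ⟹  1 = (-1)·65 + (2)·33
So (2)·33 ≡ 1 (mod 65), i.e. 33^(-1) ≡ 2 (mod 65).
x ≡ 2 × 38 = 76 ≡ 11 (mod 65).
Check: 33 × 11 = 363 ≡ 38 (mod 65).
Unique solution: x ≡ 11 (mod 65)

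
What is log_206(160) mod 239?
6

Baby-step giant-step with step n = ⌈√239⌉ = 16.
Baby steps 206^j mod 239 (j:value) for j=0..15: 0:1, 1:206, 2:133, 3:152, 4:3, 5:140, 6:160, 7:217, 8:9, 9:181, 10:2, 11:173, 12:27, 13:65, 14:6, 15:41.
h = 160 is already in the table at j=6, so x = 6.
Check: 206^6 ≡ 160 (mod 239).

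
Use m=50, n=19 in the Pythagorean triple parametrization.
(2139, 1900, 2861)

Euclid's formula: a = m² - n², b = 2mn, c = m² + n²
m = 50, n = 19
a = 50² - 19² = 2500 - 361 = 2139
b = 2 × 50 × 19 = 1900
c = 50² + 19² = 2500 + 361 = 2861
Verification: 2139² + 1900² = 4575321 + 3610000 = 8185321 = 2861² ✓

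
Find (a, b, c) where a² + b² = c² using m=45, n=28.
(1241, 2520, 2809)

Euclid's formula: a = m² - n², b = 2mn, c = m² + n²
m = 45, n = 28
a = 45² - 28² = 2025 - 784 = 1241
b = 2 × 45 × 28 = 2520
c = 45² + 28² = 2025 + 784 = 2809
Verification: 1241² + 2520² = 1540081 + 6350400 = 7890481 = 2809² ✓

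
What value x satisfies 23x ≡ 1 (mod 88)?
23

gcd(23, 88) = 1, so the inverse exists.
Extended Euclidean algorithm on (88, 23):
88 = 3 × 23 + 19  ⟹  19 = (1)·88 + (-3)·23
23 = 1 × 19 + 4  ⟹  4 = (-1)·88 + (4)·23
19 = 4 × 4 + 3  ⟹  3 = (5)·88 + (-19)·23
4 = 1 × 3 + 1  ⟹  1 = (-6)·88 + (23)·23
So (23)·23 ≡ 1 (mod 88), i.e. 23^(-1) ≡ 23 (mod 88).
Check: 23 × 23 = 529 ≡ 1 (mod 88)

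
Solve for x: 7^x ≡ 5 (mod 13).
3

Baby-step giant-step with step n = ⌈√13⌉ = 4.
Baby steps 7^j mod 13 (j:value) for j=0..3: 0:1, 1:7, 2:10, 3:5.
h = 5 is already in the table at j=3, so x = 3.
Check: 7^3 ≡ 5 (mod 13).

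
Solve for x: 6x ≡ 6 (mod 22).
x ≡ 1 (mod 11)

gcd(6, 22) = 2, which divides 6, so solutions exist.
Divide through by 2: 3x ≡ 3 (mod 11).
Find 3^(-1) mod 11 by the extended Euclidean algorithm:
11 = 3 × 3 + 2  ⟹  2 = (1)·11 + (-3)·3
3 = 1 × 2 + 1  ⟹  1 = (-1)·11 + (4)·3
So (4)·3 ≡ 1 (mod 11), i.e. 3^(-1) ≡ 4 (mod 11).
x ≡ 4 × 3 = 12 ≡ 1 (mod 11).
Check: 6 × 1 = 6 ≡ 6 (mod 22).
x ≡ 1 (mod 11), giving 2 solutions mod 22.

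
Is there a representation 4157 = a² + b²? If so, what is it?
26² + 59² (a=26, b=59)

Factorization: 4157 = 4157
By Fermat: n is sum of two squares iff every prime p ≡ 3 (mod 4) appears to even power.
All primes ≡ 3 (mod 4) appear to even power.
Search a = 0, 1, 2, … for 4157 - a² a perfect square: first hit at a = 26: 4157 - 676 = 3481 = 59².
4157 = 26² + 59² = 676 + 3481 ✓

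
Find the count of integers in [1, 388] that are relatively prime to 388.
192

388 = 2^2 × 97
φ(n) = n × ∏(1 - 1/p) for each prime p dividing n
φ(388) = 388 × (1 - 1/2) × (1 - 1/97) = 192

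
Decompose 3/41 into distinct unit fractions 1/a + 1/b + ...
1/14 + 1/574

Greedy algorithm:
3/41: ceiling(41/3) = 14, use 1/14
1/574: ceiling(574/1) = 574, use 1/574
Result: 3/41 = 1/14 + 1/574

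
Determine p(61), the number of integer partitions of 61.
1121505

p(n) counts ways to write n as a sum of positive integers (order ignored).
Euler's pentagonal recurrence: p(k) = p(k-1) + p(k-2) - p(k-5) - p(k-7) + p(k-12) + p(k-15) - ... (offsets j(3j∓1)/2, signs ++--, p(0)=1, p(<0)=0).
DP table for k = 0..60: p(0)=1, p(1)=1, p(2)=2, p(3)=3, p(4)=5, p(5)=7, p(6)=11, p(7)=15, p(8)=22, p(9)=30, p(10)=42, p(11)=56, p(12)=77, p(13)=101, p(14)=135, p(15)=176, p(16)=231, p(17)=297, p(18)=385, p(19)=490, p(20)=627, p(21)=792, p(22)=1002, p(23)=1255, p(24)=1575, p(25)=1958, p(26)=2436, p(27)=3010, p(28)=3718, p(29)=4565, p(30)=5604, p(31)=6842, p(32)=8349, p(33)=10143, p(34)=12310, p(35)=14883, p(36)=17977, p(37)=21637, p(38)=26015, p(39)=31185, p(40)=37338, p(41)=44583, p(42)=53174, p(43)=63261, p(44)=75175, p(45)=89134, p(46)=105558, p(47)=124754, p(48)=147273, p(49)=173525, p(50)=204226, p(51)=239943, p(52)=281589, p(53)=329931, p(54)=386155, p(55)=451276, p(56)=526823, p(57)=614154, p(58)=715220, p(59)=831820, p(60)=966467.
Final step: p(61) = p(60) + p(59) - p(56) - p(54) + p(49) + p(46) - p(39) - p(35) + p(26) + p(21) - p(10) - p(4)
= 966467 + 831820 - 526823 - 386155 + 173525 + 105558 - 31185 - 14883 + 2436 + 792 - 42 - 5
= 1121505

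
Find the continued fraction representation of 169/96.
[1; 1, 3, 5, 1, 3]

Euclidean algorithm steps:
169 = 1 × 96 + 73
96 = 1 × 73 + 23
73 = 3 × 23 + 4
23 = 5 × 4 + 3
4 = 1 × 3 + 1
3 = 3 × 1 + 0
Continued fraction: [1; 1, 3, 5, 1, 3]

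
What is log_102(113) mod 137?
27

Baby-step giant-step with step n = ⌈√137⌉ = 12.
Baby steps 102^j mod 137 (j:value) for j=0..11: 0:1, 1:102, 2:129, 3:6, 4:64, 5:89, 6:36, 7:110, 8:123, 9:79, 10:112, 11:53.
Giant-step multiplier: 102^(-12) ≡ 102^(136-12) = 102^124 ≡ 87 (mod 137).
Giant steps γ_i = 113·87^i mod 137: γ_0=113, γ_1=104, γ_2=6 (in table at j=3).
x = i·n + j = 2·12 + 3 = 27.
Check: 102^27 ≡ 113 (mod 137).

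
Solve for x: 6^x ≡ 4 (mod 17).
4

Baby-step giant-step with step n = ⌈√17⌉ = 5.
Baby steps 6^j mod 17 (j:value) for j=0..4: 0:1, 1:6, 2:2, 3:12, 4:4.
h = 4 is already in the table at j=4, so x = 4.
Check: 6^4 ≡ 4 (mod 17).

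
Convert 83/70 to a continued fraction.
[1; 5, 2, 1, 1, 2]

Euclidean algorithm steps:
83 = 1 × 70 + 13
70 = 5 × 13 + 5
13 = 2 × 5 + 3
5 = 1 × 3 + 2
3 = 1 × 2 + 1
2 = 2 × 1 + 0
Continued fraction: [1; 5, 2, 1, 1, 2]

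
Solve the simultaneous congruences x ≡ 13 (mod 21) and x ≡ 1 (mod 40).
601

Using Chinese Remainder Theorem:
M = 21 × 40 = 840
M1 = 40, M2 = 21
y1 = 40^(-1) mod 21 = 10
y2 = 21^(-1) mod 40 = 21
x = (13×40×10 + 1×21×21) mod 840 = 601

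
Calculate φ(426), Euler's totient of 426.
140

426 = 2 × 3 × 71
φ(n) = n × ∏(1 - 1/p) for each prime p dividing n
φ(426) = 426 × (1 - 1/2) × (1 - 1/3) × (1 - 1/71) = 140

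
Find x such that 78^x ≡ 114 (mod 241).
83

Baby-step giant-step with step n = ⌈√241⌉ = 16.
Baby steps 78^j mod 241 (j:value) for j=0..15: 0:1, 1:78, 2:59, 3:23, 4:107, 5:152, 6:47, 7:51, 8:122, 9:117, 10:209, 11:155, 12:40, 13:228, 14:191, 15:197.
Giant-step multiplier: 78^(-16) ≡ 78^(240-16) = 78^224 ≡ 54 (mod 241).
Giant steps γ_i = 114·54^i mod 241: γ_0=114, γ_1=131, γ_2=85, γ_3=11, γ_4=112, γ_5=23 (in table at j=3).
x = i·n + j = 5·16 + 3 = 83.
Check: 78^83 ≡ 114 (mod 241).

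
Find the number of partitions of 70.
4087968

p(n) counts ways to write n as a sum of positive integers (order ignored).
Euler's pentagonal recurrence: p(k) = p(k-1) + p(k-2) - p(k-5) - p(k-7) + p(k-12) + p(k-15) - ... (offsets j(3j∓1)/2, signs ++--, p(0)=1, p(<0)=0).
DP table for k = 0..69: p(0)=1, p(1)=1, p(2)=2, p(3)=3, p(4)=5, p(5)=7, p(6)=11, p(7)=15, p(8)=22, p(9)=30, p(10)=42, p(11)=56, p(12)=77, p(13)=101, p(14)=135, p(15)=176, p(16)=231, p(17)=297, p(18)=385, p(19)=490, p(20)=627, p(21)=792, p(22)=1002, p(23)=1255, p(24)=1575, p(25)=1958, p(26)=2436, p(27)=3010, p(28)=3718, p(29)=4565, p(30)=5604, p(31)=6842, p(32)=8349, p(33)=10143, p(34)=12310, p(35)=14883, p(36)=17977, p(37)=21637, p(38)=26015, p(39)=31185, p(40)=37338, p(41)=44583, p(42)=53174, p(43)=63261, p(44)=75175, p(45)=89134, p(46)=105558, p(47)=124754, p(48)=147273, p(49)=173525, p(50)=204226, p(51)=239943, p(52)=281589, p(53)=329931, p(54)=386155, p(55)=451276, p(56)=526823, p(57)=614154, p(58)=715220, p(59)=831820, p(60)=966467, p(61)=1121505, p(62)=1300156, p(63)=1505499, p(64)=1741630, p(65)=2012558, p(66)=2323520, p(67)=2679689, p(68)=3087735, p(69)=3554345.
Final step: p(70) = p(69) + p(68) - p(65) - p(63) + p(58) + p(55) - p(48) - p(44) + p(35) + p(30) - p(19) - p(13) + p(0)
= 3554345 + 3087735 - 2012558 - 1505499 + 715220 + 451276 - 147273 - 75175 + 14883 + 5604 - 490 - 101 + 1
= 4087968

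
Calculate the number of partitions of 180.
684957390936

p(n) counts ways to write n as a sum of positive integers (order ignored).
Euler's pentagonal recurrence: p(k) = p(k-1) + p(k-2) - p(k-5) - p(k-7) + p(k-12) + p(k-15) - ... (offsets j(3j∓1)/2, signs ++--, p(0)=1, p(<0)=0).
DP table for k = 0..179: p(0)=1, p(1)=1, p(2)=2, p(3)=3, p(4)=5, p(5)=7, p(6)=11, p(7)=15, p(8)=22, p(9)=30, p(10)=42, p(11)=56, p(12)=77, p(13)=101, p(14)=135, p(15)=176, p(16)=231, p(17)=297, p(18)=385, p(19)=490, p(20)=627, p(21)=792, p(22)=1002, p(23)=1255, p(24)=1575, p(25)=1958, p(26)=2436, p(27)=3010, p(28)=3718, p(29)=4565, p(30)=5604, p(31)=6842, p(32)=8349, p(33)=10143, p(34)=12310, p(35)=14883, p(36)=17977, p(37)=21637, p(38)=26015, p(39)=31185, p(40)=37338, p(41)=44583, p(42)=53174, p(43)=63261, p(44)=75175, p(45)=89134, p(46)=105558, p(47)=124754, p(48)=147273, p(49)=173525, p(50)=204226, p(51)=239943, p(52)=281589, p(53)=329931, p(54)=386155, p(55)=451276, p(56)=526823, p(57)=614154, p(58)=715220, p(59)=831820, p(60)=966467, p(61)=1121505, p(62)=1300156, p(63)=1505499, p(64)=1741630, p(65)=2012558, p(66)=2323520, p(67)=2679689, p(68)=3087735, p(69)=3554345, p(70)=4087968, p(71)=4697205, p(72)=5392783, p(73)=6185689, p(74)=7089500, p(75)=8118264, p(76)=9289091, p(77)=10619863, p(78)=12132164, p(79)=13848650, p(80)=15796476, p(81)=18004327, p(82)=20506255, p(83)=23338469, p(84)=26543660, p(85)=30167357, p(86)=34262962, p(87)=38887673, p(88)=44108109, p(89)=49995925, p(90)=56634173, p(91)=64112359, p(92)=72533807, p(93)=82010177, p(94)=92669720, p(95)=104651419, p(96)=118114304, p(97)=133230930, p(98)=150198136, p(99)=169229875, p(100)=190569292, p(101)=214481126, p(102)=241265379, p(103)=271248950, p(104)=304801365, p(105)=342325709, p(106)=384276336, p(107)=431149389, p(108)=483502844, p(109)=541946240, p(110)=607163746, p(111)=679903203, p(112)=761002156, p(113)=851376628, p(114)=952050665, p(115)=1064144451, p(116)=1188908248, p(117)=1327710076, p(118)=1482074143, p(119)=1653668665, p(120)=1844349560, p(121)=2056148051, p(122)=2291320912, p(123)=2552338241, p(124)=2841940500, p(125)=3163127352, p(126)=3519222692, p(127)=3913864295, p(128)=4351078600, p(129)=4835271870, p(130)=5371315400, p(131)=5964539504, p(132)=6620830889, p(133)=7346629512, p(134)=8149040695, p(135)=9035836076, p(136)=10015581680, p(137)=11097645016, p(138)=12292341831, p(139)=13610949895, p(140)=15065878135, p(141)=16670689208, p(142)=18440293320, p(143)=20390982757, p(144)=22540654445, p(145)=24908858009, p(146)=27517052599, p(147)=30388671978, p(148)=33549419497, p(149)=37027355200, p(150)=40853235313, p(151)=45060624582, p(152)=49686288421, p(153)=54770336324, p(154)=60356673280, p(155)=66493182097, p(156)=73232243759, p(157)=80630964769, p(158)=88751778802, p(159)=97662728555, p(160)=107438159466, p(161)=118159068427, p(162)=129913904637, p(163)=142798995930, p(164)=156919475295, p(165)=172389800255, p(166)=189334822579, p(167)=207890420102, p(168)=228204732751, p(169)=250438925115, p(170)=274768617130, p(171)=301384802048, p(172)=330495499613, p(173)=362326859895, p(174)=397125074750, p(175)=435157697830, p(176)=476715857290, p(177)=522115831195, p(178)=571701605655, p(179)=625846753120.
Final step: p(180) = p(179) + p(178) - p(175) - p(173) + p(168) + p(165) - p(158) - p(154) + p(145) + p(140) - p(129) - p(123) + p(110) + p(103) - p(88) - p(80) + p(63) + p(54) - p(35) - p(25) + p(4)
= 625846753120 + 571701605655 - 435157697830 - 362326859895 + 228204732751 + 172389800255 - 88751778802 - 60356673280 + 24908858009 + 15065878135 - 4835271870 - 2552338241 + 607163746 + 271248950 - 44108109 - 15796476 + 1505499 + 386155 - 14883 - 1958 + 5
= 684957390936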